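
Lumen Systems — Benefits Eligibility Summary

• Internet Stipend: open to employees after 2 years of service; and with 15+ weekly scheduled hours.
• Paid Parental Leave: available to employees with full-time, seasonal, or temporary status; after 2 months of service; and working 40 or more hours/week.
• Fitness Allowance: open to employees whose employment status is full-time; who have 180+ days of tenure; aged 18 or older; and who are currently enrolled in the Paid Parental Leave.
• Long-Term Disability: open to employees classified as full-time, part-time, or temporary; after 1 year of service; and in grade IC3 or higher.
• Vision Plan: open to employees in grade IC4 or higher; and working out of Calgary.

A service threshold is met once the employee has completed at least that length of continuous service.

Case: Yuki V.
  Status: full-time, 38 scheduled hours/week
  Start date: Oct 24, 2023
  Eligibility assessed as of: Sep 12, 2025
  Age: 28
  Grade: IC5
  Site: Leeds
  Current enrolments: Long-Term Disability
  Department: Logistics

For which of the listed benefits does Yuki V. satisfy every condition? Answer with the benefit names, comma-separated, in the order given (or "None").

Long-Term Disability

Service from Oct 24, 2023 to Sep 12, 2025: 689 days.
Internet Stipend — service 689 days < 2 years (≈730 days) ✗ → not eligible.
Paid Parental Leave — status full-time ✓; service 689 days ≥ 2 months (≈60 days) ✓; 38 hrs/wk < 40 ✗ → not eligible.
Fitness Allowance — status full-time ✓; service 689 days ≥ 180 days ✓; age 28 ≥ 18 ✓; not enrolled in Paid Parental Leave ✗ → not eligible.
Long-Term Disability — status full-time ✓; service 689 days ≥ 1 year (≈365 days) ✓; grade IC5 ≥ IC3 ✓ → eligible.
Vision Plan — grade IC5 ≥ IC4 ✓; site Leeds ✗ (not Calgary) → not eligible.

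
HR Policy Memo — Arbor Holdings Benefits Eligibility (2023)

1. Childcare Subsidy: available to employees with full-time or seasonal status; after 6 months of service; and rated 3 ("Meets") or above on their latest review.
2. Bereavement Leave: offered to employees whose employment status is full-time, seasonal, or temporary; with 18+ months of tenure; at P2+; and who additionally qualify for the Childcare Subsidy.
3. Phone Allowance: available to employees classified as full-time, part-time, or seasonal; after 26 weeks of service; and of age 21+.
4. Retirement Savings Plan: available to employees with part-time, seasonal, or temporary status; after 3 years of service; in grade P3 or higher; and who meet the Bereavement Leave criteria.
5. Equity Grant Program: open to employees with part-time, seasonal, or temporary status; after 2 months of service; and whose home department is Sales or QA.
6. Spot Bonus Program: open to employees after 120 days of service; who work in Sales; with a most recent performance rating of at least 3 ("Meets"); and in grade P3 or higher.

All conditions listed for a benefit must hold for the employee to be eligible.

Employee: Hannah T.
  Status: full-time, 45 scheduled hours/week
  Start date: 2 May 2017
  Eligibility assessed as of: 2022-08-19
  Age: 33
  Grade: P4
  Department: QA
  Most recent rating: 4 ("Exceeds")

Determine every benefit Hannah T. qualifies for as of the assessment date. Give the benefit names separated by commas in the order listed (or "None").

Childcare Subsidy, Bereavement Leave, Phone Allowance

Service from 2 May 2017 to 2022-08-19: 1935 days.
Childcare Subsidy — status full-time ✓; service 1935 days ≥ 6 months (≈180 days) ✓; rating 4 ≥ 3 ✓ → eligible.
Bereavement Leave — status full-time ✓; service 1935 days ≥ 18 months (≈540 days) ✓; grade P4 ≥ P2 ✓; eligible for Childcare Subsidy ✓ → eligible.
Phone Allowance — status full-time ✓; service 1935 days ≥ 26 weeks (≈182 days) ✓; age 33 ≥ 21 ✓ → eligible.
Retirement Savings Plan — status full-time ✗ (requires part-time, seasonal, or temporary) → not eligible.
Equity Grant Program — status full-time ✗ (requires part-time, seasonal, or temporary) → not eligible.
Spot Bonus Program — service 1935 days ≥ 120 days ✓; dept QA ✗ → not eligible.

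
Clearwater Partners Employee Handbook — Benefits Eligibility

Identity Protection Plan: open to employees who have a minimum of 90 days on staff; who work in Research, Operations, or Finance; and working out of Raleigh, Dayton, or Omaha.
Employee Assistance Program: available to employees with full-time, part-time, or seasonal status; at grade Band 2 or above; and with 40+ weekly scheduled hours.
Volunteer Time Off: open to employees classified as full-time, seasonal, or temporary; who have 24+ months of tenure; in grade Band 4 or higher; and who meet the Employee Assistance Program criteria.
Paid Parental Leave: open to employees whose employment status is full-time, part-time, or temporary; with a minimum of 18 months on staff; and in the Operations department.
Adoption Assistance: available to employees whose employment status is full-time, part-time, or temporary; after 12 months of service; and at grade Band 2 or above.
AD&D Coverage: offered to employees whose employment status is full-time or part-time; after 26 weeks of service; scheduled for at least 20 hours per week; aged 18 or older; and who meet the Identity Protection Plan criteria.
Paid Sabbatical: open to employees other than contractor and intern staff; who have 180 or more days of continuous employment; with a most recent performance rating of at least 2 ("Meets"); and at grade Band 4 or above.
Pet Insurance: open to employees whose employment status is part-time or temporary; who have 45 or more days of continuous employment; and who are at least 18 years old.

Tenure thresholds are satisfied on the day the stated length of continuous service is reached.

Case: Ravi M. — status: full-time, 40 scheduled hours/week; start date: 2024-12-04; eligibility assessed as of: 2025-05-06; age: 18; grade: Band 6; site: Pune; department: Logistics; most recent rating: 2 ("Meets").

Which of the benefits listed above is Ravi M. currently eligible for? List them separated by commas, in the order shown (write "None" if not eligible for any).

Employee Assistance Program

Service from 2024-12-04 to 2025-05-06: 153 days.
Identity Protection Plan — service 153 days ≥ 90 days ✓; dept Logistics ✗ → not eligible.
Employee Assistance Program — status full-time ✓; grade Band 6 ≥ Band 2 ✓; 40 hrs/wk ≥ 40 ✓ → eligible.
Volunteer Time Off — status full-time ✓; service 153 days < 24 months (≈720 days) ✗ → not eligible.
Paid Parental Leave — status full-time ✓; service 153 days < 18 months (≈540 days) ✗ → not eligible.
Adoption Assistance — status full-time ✓; service 153 days < 12 months (≈360 days) ✗ → not eligible.
AD&D Coverage — status full-time ✓; service 153 days < 26 weeks (≈182 days) ✗ → not eligible.
Paid Sabbatical — status full-time ✓ (not excluded); service 153 days < 180 days ✗ → not eligible.
Pet Insurance — status full-time ✗ (requires part-time or temporary) → not eligible.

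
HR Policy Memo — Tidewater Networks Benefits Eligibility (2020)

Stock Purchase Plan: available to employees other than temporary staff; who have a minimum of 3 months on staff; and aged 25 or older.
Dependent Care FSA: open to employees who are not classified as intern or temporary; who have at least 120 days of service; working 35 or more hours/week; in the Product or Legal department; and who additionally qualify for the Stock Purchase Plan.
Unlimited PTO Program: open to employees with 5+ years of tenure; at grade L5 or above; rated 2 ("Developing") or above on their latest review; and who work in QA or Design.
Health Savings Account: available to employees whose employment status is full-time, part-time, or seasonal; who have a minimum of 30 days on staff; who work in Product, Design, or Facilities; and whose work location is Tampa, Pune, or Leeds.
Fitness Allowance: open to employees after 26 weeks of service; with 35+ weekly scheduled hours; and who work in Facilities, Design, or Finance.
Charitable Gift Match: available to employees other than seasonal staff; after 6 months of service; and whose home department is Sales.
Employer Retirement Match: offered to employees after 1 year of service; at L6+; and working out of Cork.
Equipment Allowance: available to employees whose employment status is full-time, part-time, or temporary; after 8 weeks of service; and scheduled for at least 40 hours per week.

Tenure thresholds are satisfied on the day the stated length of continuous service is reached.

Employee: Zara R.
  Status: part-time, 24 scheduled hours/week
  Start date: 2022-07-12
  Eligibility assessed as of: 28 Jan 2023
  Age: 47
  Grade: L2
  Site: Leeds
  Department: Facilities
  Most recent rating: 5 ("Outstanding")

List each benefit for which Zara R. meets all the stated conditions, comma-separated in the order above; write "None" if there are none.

Stock Purchase Plan, Health Savings Account

Service from 2022-07-12 to 28 Jan 2023: 200 days.
Stock Purchase Plan — status part-time ✓ (not excluded); service 200 days ≥ 3 months (≈90 days) ✓; age 47 ≥ 25 ✓ → eligible.
Dependent Care FSA — status part-time ✓ (not excluded); service 200 days ≥ 120 days ✓; 24 hrs/wk < 35 ✗ → not eligible.
Unlimited PTO Program — service 200 days < 5 years (≈1825 days) ✗ → not eligible.
Health Savings Account — status part-time ✓; service 200 days ≥ 30 days ✓; dept Facilities ✓; site Leeds ✓ → eligible.
Fitness Allowance — service 200 days ≥ 26 weeks (≈182 days) ✓; 24 hrs/wk < 35 ✗ → not eligible.
Charitable Gift Match — status part-time ✓ (not excluded); service 200 days ≥ 6 months (≈180 days) ✓; dept Facilities ✗ → not eligible.
Employer Retirement Match — service 200 days < 1 year (≈365 days) ✗ → not eligible.
Equipment Allowance — status part-time ✓; service 200 days ≥ 8 weeks (≈56 days) ✓; 24 hrs/wk < 40 ✗ → not eligible.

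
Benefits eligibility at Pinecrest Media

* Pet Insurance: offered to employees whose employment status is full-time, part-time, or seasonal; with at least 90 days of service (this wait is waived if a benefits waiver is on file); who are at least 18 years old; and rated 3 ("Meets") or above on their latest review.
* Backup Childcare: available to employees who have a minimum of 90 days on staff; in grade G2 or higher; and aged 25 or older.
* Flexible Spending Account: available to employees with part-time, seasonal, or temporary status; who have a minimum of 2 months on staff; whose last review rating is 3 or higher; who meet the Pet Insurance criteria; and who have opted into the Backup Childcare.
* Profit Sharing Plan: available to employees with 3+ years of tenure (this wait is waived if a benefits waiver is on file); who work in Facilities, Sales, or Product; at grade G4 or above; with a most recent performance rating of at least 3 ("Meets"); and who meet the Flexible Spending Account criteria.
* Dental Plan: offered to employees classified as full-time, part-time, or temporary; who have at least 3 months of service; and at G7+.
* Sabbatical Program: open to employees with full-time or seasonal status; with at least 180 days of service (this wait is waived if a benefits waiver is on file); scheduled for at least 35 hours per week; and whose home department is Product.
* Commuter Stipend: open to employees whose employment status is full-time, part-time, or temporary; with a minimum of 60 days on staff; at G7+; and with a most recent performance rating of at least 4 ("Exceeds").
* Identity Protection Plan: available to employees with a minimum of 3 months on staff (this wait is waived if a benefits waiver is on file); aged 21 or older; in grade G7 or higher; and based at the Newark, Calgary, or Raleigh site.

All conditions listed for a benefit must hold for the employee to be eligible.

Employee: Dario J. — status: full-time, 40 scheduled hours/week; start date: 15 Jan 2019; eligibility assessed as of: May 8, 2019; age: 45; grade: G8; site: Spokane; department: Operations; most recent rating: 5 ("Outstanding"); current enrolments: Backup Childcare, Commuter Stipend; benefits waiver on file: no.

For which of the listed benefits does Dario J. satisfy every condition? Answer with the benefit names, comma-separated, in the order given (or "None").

Pet Insurance, Backup Childcare, Dental Plan, Commuter Stipend

Service from 15 Jan 2019 to May 8, 2019: 113 days.
Pet Insurance — status full-time ✓; no waiver, service 113 days ≥ 90 days ✓; age 45 ≥ 18 ✓; rating 5 ≥ 3 ✓ → eligible.
Backup Childcare — service 113 days ≥ 90 days ✓; grade G8 ≥ G2 ✓; age 45 ≥ 25 ✓ → eligible.
Flexible Spending Account — status full-time ✗ (requires part-time, seasonal, or temporary) → not eligible.
Profit Sharing Plan — no waiver, service 113 days < 3 years (≈1095 days) ✗ → not eligible.
Dental Plan — status full-time ✓; service 113 days ≥ 3 months (≈90 days) ✓; grade G8 ≥ G7 ✓ → eligible.
Sabbatical Program — status full-time ✓; no waiver, service 113 days < 180 days ✗ → not eligible.
Commuter Stipend — status full-time ✓; service 113 days ≥ 60 days ✓; grade G8 ≥ G7 ✓; rating 5 ≥ 4 ✓ → eligible.
Identity Protection Plan — no waiver, service 113 days ≥ 3 months (≈90 days) ✓; age 45 ≥ 21 ✓; grade G8 ≥ G7 ✓; site Spokane ✗ (not Newark, Calgary, or Raleigh) → not eligible.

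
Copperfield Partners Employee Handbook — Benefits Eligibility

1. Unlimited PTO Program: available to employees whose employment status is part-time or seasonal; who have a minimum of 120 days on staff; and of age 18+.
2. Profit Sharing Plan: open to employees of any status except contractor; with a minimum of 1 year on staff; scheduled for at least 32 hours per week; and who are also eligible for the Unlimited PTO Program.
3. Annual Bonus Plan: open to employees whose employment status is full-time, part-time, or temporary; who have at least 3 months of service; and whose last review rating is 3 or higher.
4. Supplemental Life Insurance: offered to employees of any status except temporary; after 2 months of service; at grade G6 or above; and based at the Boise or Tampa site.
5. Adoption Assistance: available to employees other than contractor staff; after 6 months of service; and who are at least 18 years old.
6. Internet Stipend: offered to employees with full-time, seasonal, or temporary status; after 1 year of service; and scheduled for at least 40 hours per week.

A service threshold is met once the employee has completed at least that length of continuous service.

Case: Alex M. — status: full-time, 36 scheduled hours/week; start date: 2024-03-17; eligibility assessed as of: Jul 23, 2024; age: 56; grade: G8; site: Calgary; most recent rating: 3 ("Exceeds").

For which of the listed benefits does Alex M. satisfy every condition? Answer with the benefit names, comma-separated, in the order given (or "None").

Service from 2024-03-17 to Jul 23, 2024: 128 days.
Unlimited PTO Program — status full-time ✗ (requires part-time or seasonal) → not eligible.
Profit Sharing Plan — status full-time ✓ (not excluded); service 128 days < 1 year (≈365 days) ✗ → not eligible.
Annual Bonus Plan — status full-time ✓; service 128 days ≥ 3 months (≈90 days) ✓; rating 3 ≥ 3 ✓ → eligible.
Supplemental Life Insurance — status full-time ✓ (not excluded); service 128 days ≥ 2 months (≈60 days) ✓; grade G8 ≥ G6 ✓; site Calgary ✗ (not Boise or Tampa) → not eligible.
Adoption Assistance — status full-time ✓ (not excluded); service 128 days < 6 months (≈180 days) ✗ → not eligible.
Internet Stipend — status full-time ✓; service 128 days < 1 year (≈365 days) ✗ → not eligible.

Annual Bonus Plan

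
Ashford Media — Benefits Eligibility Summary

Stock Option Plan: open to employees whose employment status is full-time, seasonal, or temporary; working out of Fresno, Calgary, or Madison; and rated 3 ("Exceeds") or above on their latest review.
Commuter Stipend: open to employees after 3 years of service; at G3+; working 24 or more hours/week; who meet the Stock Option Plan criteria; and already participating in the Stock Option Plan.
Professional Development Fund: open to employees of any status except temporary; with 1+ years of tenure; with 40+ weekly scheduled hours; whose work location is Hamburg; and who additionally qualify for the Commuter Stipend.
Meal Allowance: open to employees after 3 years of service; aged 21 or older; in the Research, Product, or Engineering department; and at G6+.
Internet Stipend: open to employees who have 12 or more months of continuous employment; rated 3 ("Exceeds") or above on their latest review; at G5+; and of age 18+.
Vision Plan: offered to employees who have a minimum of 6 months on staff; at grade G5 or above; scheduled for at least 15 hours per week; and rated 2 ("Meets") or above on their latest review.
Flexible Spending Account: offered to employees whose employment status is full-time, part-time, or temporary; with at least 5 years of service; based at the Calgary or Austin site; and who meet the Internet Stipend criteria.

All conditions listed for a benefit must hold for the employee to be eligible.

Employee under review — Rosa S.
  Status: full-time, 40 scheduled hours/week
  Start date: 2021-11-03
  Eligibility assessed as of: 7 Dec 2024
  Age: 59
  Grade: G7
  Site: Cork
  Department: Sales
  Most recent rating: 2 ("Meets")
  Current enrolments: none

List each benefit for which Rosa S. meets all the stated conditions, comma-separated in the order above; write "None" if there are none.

Service from 2021-11-03 to 7 Dec 2024: 1130 days.
Stock Option Plan — status full-time ✓; site Cork ✗ (not Fresno, Calgary, or Madison) → not eligible.
Commuter Stipend — service 1130 days ≥ 3 years (≈1095 days) ✓; grade G7 ≥ G3 ✓; 40 hrs/wk ≥ 24 ✓; not eligible for Stock Option Plan ✗ → not eligible.
Professional Development Fund — status full-time ✓ (not excluded); service 1130 days ≥ 1 year (≈365 days) ✓; 40 hrs/wk ≥ 40 ✓; site Cork ✗ (not Hamburg) → not eligible.
Meal Allowance — service 1130 days ≥ 3 years (≈1095 days) ✓; age 59 ≥ 21 ✓; dept Sales ✗ → not eligible.
Internet Stipend — service 1130 days ≥ 12 months (≈360 days) ✓; rating 2 < 3 ✗ → not eligible.
Vision Plan — service 1130 days ≥ 6 months (≈180 days) ✓; grade G7 ≥ G5 ✓; 40 hrs/wk ≥ 15 ✓; rating 2 ≥ 2 ✓ → eligible.
Flexible Spending Account — status full-time ✓; service 1130 days < 5 years (≈1825 days) ✗ → not eligible.

Vision Plan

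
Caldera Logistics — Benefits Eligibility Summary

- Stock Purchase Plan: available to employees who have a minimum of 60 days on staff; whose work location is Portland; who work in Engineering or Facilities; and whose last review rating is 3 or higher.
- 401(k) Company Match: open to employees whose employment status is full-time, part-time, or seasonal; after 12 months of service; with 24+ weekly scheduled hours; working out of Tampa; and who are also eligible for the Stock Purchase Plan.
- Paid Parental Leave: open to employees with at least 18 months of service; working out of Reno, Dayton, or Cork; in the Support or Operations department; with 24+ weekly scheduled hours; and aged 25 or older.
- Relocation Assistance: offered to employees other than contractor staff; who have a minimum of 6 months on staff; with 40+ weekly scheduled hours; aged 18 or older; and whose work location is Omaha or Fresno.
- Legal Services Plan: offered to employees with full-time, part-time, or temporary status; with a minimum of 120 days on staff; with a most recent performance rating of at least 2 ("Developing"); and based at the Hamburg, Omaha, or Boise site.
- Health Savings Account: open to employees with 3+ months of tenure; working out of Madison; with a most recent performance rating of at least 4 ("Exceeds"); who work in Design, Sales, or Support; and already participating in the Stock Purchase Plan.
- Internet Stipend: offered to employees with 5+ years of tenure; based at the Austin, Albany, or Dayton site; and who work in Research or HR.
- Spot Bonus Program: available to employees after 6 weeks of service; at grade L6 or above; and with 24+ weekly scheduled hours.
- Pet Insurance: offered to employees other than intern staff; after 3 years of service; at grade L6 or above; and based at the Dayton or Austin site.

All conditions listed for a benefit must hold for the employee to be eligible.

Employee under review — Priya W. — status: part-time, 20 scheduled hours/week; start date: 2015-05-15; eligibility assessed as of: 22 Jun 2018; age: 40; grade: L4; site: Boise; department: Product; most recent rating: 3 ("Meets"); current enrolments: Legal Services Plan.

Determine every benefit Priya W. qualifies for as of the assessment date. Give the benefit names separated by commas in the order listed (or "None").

Legal Services Plan

Service from 2015-05-15 to 22 Jun 2018: 1134 days.
Stock Purchase Plan — service 1134 days ≥ 60 days ✓; site Boise ✗ (not Portland) → not eligible.
401(k) Company Match — status part-time ✓; service 1134 days ≥ 12 months (≈360 days) ✓; 20 hrs/wk < 24 ✗ → not eligible.
Paid Parental Leave — service 1134 days ≥ 18 months (≈540 days) ✓; site Boise ✗ (not Reno, Dayton, or Cork) → not eligible.
Relocation Assistance — status part-time ✓ (not excluded); service 1134 days ≥ 6 months (≈180 days) ✓; 20 hrs/wk < 40 ✗ → not eligible.
Legal Services Plan — status part-time ✓; service 1134 days ≥ 120 days ✓; rating 3 ≥ 2 ✓; site Boise ✓ → eligible.
Health Savings Account — service 1134 days ≥ 3 months (≈90 days) ✓; site Boise ✗ (not Madison) → not eligible.
Internet Stipend — service 1134 days < 5 years (≈1825 days) ✗ → not eligible.
Spot Bonus Program — service 1134 days ≥ 6 weeks (≈42 days) ✓; grade L4 < L6 ✗ → not eligible.
Pet Insurance — status part-time ✓ (not excluded); service 1134 days ≥ 3 years (≈1095 days) ✓; grade L4 < L6 ✗ → not eligible.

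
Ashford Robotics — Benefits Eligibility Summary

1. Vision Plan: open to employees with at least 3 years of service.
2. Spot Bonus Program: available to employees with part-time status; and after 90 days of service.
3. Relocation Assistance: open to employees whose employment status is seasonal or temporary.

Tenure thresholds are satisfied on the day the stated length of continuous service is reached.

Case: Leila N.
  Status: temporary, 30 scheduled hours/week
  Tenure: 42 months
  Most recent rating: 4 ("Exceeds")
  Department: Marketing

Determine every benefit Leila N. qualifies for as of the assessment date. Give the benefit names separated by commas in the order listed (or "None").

Vision Plan — service 42 months ≥ 3 years (≈1095 days) ✓ → eligible.
Spot Bonus Program — status temporary ✗ (requires part-time) → not eligible.
Relocation Assistance — status temporary ✓ → eligible.

Vision Plan, Relocation Assistance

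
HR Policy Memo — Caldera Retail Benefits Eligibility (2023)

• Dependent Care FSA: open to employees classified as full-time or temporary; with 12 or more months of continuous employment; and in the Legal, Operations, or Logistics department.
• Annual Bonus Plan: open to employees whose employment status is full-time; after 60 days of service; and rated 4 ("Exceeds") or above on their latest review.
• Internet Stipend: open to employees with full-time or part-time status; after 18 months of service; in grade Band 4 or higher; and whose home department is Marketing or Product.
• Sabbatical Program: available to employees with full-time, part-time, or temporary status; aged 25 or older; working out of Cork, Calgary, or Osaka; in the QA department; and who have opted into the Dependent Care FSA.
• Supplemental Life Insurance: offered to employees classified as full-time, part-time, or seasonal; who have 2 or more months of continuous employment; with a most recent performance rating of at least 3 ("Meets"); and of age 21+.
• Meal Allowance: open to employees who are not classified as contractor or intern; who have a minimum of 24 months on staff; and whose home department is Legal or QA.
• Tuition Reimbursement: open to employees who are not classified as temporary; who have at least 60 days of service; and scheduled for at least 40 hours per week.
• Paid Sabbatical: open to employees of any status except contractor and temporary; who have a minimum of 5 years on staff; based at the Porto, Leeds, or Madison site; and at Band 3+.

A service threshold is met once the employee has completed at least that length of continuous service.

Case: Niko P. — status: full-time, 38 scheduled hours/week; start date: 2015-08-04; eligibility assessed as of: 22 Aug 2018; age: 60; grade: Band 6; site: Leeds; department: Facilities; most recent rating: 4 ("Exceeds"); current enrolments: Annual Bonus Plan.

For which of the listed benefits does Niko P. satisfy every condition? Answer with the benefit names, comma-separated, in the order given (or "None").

Service from 2015-08-04 to 22 Aug 2018: 1114 days.
Dependent Care FSA — status full-time ✓; service 1114 days ≥ 12 months (≈360 days) ✓; dept Facilities ✗ → not eligible.
Annual Bonus Plan — status full-time ✓; service 1114 days ≥ 60 days ✓; rating 4 ≥ 4 ✓ → eligible.
Internet Stipend — status full-time ✓; service 1114 days ≥ 18 months (≈540 days) ✓; grade Band 6 ≥ Band 4 ✓; dept Facilities ✗ → not eligible.
Sabbatical Program — status full-time ✓; age 60 ≥ 25 ✓; site Leeds ✗ (not Cork, Calgary, or Osaka) → not eligible.
Supplemental Life Insurance — status full-time ✓; service 1114 days ≥ 2 months (≈60 days) ✓; rating 4 ≥ 3 ✓; age 60 ≥ 21 ✓ → eligible.
Meal Allowance — status full-time ✓ (not excluded); service 1114 days ≥ 24 months (≈720 days) ✓; dept Facilities ✗ → not eligible.
Tuition Reimbursement — status full-time ✓ (not excluded); service 1114 days ≥ 60 days ✓; 38 hrs/wk < 40 ✗ → not eligible.
Paid Sabbatical — status full-time ✓ (not excluded); service 1114 days < 5 years (≈1825 days) ✗ → not eligible.

Annual Bonus Plan, Supplemental Life Insurance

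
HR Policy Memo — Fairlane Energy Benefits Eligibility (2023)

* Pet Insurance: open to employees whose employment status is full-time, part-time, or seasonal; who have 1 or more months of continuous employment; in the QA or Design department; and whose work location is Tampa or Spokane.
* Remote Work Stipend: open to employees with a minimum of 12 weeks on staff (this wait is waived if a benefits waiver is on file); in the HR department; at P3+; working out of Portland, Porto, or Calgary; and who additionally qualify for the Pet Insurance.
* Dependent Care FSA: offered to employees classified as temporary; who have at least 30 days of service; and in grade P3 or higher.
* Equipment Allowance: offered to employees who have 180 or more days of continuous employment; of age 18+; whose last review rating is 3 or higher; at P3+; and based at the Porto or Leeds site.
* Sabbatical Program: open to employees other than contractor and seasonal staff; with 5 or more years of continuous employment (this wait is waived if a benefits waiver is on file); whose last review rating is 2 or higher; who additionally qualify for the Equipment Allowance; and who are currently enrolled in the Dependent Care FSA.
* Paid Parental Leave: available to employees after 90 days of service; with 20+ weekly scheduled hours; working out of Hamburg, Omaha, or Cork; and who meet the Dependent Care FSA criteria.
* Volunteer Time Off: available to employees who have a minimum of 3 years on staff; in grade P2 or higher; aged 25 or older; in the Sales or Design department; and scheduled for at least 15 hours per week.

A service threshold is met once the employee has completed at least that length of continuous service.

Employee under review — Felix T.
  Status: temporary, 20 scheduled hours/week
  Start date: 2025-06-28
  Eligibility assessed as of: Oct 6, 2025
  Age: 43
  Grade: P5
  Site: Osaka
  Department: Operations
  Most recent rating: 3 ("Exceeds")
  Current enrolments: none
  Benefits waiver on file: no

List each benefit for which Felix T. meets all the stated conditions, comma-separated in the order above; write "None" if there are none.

Service from 2025-06-28 to Oct 6, 2025: 100 days.
Pet Insurance — status temporary ✗ (requires full-time, part-time, or seasonal) → not eligible.
Remote Work Stipend — no waiver, service 100 days ≥ 12 weeks (≈84 days) ✓; dept Operations ✗ → not eligible.
Dependent Care FSA — status temporary ✓; service 100 days ≥ 30 days ✓; grade P5 ≥ P3 ✓ → eligible.
Equipment Allowance — service 100 days < 180 days ✗ → not eligible.
Sabbatical Program — status temporary ✓ (not excluded); no waiver, service 100 days < 5 years (≈1825 days) ✗ → not eligible.
Paid Parental Leave — service 100 days ≥ 90 days ✓; 20 hrs/wk ≥ 20 ✓; site Osaka ✗ (not Hamburg, Omaha, or Cork) → not eligible.
Volunteer Time Off — service 100 days < 3 years (≈1095 days) ✗ → not eligible.

Dependent Care FSA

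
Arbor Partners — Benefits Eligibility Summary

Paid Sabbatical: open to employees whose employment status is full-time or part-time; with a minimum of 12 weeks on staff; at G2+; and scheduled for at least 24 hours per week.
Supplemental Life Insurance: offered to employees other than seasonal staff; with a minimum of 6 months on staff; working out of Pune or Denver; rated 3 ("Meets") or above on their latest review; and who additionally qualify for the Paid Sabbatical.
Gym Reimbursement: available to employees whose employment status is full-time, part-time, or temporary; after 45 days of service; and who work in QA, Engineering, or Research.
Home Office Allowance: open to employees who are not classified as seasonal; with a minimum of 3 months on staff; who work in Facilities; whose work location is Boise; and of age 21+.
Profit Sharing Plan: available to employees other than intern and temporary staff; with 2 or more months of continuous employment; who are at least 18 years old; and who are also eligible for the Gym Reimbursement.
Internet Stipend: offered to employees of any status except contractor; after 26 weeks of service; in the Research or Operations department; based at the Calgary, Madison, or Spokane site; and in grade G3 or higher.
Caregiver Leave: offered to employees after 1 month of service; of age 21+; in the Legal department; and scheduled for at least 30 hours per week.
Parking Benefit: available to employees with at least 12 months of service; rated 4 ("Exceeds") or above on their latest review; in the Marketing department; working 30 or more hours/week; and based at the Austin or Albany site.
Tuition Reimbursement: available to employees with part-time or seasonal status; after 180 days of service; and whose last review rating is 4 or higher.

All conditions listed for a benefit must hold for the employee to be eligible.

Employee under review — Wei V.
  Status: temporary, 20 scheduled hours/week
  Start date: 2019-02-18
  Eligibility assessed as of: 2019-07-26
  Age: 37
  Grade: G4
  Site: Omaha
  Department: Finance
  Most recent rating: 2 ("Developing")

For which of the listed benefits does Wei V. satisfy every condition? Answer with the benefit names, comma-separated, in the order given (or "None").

Service from 2019-02-18 to 2019-07-26: 158 days.
Paid Sabbatical — status temporary ✗ (requires full-time or part-time) → not eligible.
Supplemental Life Insurance — status temporary ✓ (not excluded); service 158 days < 6 months (≈180 days) ✗ → not eligible.
Gym Reimbursement — status temporary ✓; service 158 days ≥ 45 days ✓; dept Finance ✗ → not eligible.
Home Office Allowance — status temporary ✓ (not excluded); service 158 days ≥ 3 months (≈90 days) ✓; dept Finance ✗ → not eligible.
Profit Sharing Plan — status temporary ✗ (excluded) → not eligible.
Internet Stipend — status temporary ✓ (not excluded); service 158 days < 26 weeks (≈182 days) ✗ → not eligible.
Caregiver Leave — service 158 days ≥ 1 month (≈30 days) ✓; age 37 ≥ 21 ✓; dept Finance ✗ → not eligible.
Parking Benefit — service 158 days < 12 months (≈360 days) ✗ → not eligible.
Tuition Reimbursement — status temporary ✗ (requires part-time or seasonal) → not eligible.

None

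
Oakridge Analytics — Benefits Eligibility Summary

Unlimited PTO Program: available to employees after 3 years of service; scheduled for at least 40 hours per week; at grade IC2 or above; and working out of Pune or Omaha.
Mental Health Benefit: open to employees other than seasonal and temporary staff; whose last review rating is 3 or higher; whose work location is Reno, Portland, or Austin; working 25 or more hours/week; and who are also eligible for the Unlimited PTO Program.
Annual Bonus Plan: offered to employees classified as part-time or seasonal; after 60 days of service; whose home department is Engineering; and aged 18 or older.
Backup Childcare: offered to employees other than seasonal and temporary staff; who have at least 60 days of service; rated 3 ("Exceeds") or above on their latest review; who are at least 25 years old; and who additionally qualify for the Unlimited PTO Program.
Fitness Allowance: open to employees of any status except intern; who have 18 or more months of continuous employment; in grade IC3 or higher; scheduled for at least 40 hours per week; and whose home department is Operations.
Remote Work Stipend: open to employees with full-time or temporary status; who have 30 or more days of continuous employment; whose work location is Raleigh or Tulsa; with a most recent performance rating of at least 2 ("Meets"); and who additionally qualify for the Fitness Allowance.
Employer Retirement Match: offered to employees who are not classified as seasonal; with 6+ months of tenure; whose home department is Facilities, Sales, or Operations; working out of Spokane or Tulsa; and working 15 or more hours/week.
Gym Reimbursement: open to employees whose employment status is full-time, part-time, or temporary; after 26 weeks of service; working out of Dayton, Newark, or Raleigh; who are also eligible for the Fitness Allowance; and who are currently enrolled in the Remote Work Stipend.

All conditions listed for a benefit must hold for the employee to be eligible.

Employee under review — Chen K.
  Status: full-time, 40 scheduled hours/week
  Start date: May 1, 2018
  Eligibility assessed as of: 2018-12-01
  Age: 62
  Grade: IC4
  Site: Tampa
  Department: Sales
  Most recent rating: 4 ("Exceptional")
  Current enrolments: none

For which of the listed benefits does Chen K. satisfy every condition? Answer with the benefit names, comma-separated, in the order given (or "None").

Service from May 1, 2018 to 2018-12-01: 214 days.
Unlimited PTO Program — service 214 days < 3 years (≈1095 days) ✗ → not eligible.
Mental Health Benefit — status full-time ✓ (not excluded); rating 4 ≥ 3 ✓; site Tampa ✗ (not Reno, Portland, or Austin) → not eligible.
Annual Bonus Plan — status full-time ✗ (requires part-time or seasonal) → not eligible.
Backup Childcare — status full-time ✓ (not excluded); service 214 days ≥ 60 days ✓; rating 4 ≥ 3 ✓; age 62 ≥ 25 ✓; not eligible for Unlimited PTO Program ✗ → not eligible.
Fitness Allowance — status full-time ✓ (not excluded); service 214 days < 18 months (≈540 days) ✗ → not eligible.
Remote Work Stipend — status full-time ✓; service 214 days ≥ 30 days ✓; site Tampa ✗ (not Raleigh or Tulsa) → not eligible.
Employer Retirement Match — status full-time ✓ (not excluded); service 214 days ≥ 6 months (≈180 days) ✓; dept Sales ✓; site Tampa ✗ (not Spokane or Tulsa) → not eligible.
Gym Reimbursement — status full-time ✓; service 214 days ≥ 26 weeks (≈182 days) ✓; site Tampa ✗ (not Dayton, Newark, or Raleigh) → not eligible.

None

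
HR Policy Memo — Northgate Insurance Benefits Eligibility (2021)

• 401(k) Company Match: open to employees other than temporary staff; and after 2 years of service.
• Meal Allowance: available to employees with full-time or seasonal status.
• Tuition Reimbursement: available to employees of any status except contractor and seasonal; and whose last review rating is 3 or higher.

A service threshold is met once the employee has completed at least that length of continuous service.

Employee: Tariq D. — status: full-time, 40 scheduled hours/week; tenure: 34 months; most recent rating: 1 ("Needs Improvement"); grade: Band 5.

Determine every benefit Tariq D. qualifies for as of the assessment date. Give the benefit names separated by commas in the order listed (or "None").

401(k) Company Match — status full-time ✓ (not excluded); service 34 months ≥ 2 years (≈730 days) ✓ → eligible.
Meal Allowance — status full-time ✓ → eligible.
Tuition Reimbursement — status full-time ✓ (not excluded); rating 1 < 3 ✗ → not eligible.

401(k) Company Match, Meal Allowance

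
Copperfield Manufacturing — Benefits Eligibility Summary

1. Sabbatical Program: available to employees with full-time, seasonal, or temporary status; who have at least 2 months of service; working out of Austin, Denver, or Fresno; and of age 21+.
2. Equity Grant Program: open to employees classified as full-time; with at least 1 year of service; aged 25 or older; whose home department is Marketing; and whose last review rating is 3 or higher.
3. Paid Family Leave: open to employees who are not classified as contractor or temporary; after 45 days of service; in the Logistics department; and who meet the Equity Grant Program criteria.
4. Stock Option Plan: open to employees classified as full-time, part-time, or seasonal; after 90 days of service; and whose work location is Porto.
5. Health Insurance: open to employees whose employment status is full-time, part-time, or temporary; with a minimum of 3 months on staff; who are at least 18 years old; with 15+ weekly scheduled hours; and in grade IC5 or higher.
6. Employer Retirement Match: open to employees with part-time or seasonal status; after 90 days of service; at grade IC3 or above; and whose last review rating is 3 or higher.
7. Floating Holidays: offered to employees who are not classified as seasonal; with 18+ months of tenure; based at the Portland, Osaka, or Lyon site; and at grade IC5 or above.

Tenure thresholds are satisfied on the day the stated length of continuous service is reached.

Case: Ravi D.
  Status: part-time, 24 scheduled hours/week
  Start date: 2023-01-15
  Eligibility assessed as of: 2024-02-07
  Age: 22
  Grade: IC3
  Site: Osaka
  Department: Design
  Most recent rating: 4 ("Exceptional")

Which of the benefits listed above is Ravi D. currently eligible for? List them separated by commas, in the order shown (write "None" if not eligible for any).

Employer Retirement Match

Service from 2023-01-15 to 2024-02-07: 388 days.
Sabbatical Program — status part-time ✗ (requires full-time, seasonal, or temporary) → not eligible.
Equity Grant Program — status part-time ✗ (requires full-time) → not eligible.
Paid Family Leave — status part-time ✓ (not excluded); service 388 days ≥ 45 days ✓; dept Design ✗ → not eligible.
Stock Option Plan — status part-time ✓; service 388 days ≥ 90 days ✓; site Osaka ✗ (not Porto) → not eligible.
Health Insurance — status part-time ✓; service 388 days ≥ 3 months (≈90 days) ✓; age 22 ≥ 18 ✓; 24 hrs/wk ≥ 15 ✓; grade IC3 < IC5 ✗ → not eligible.
Employer Retirement Match — status part-time ✓; service 388 days ≥ 90 days ✓; grade IC3 ≥ IC3 ✓; rating 4 ≥ 3 ✓ → eligible.
Floating Holidays — status part-time ✓ (not excluded); service 388 days < 18 months (≈540 days) ✗ → not eligible.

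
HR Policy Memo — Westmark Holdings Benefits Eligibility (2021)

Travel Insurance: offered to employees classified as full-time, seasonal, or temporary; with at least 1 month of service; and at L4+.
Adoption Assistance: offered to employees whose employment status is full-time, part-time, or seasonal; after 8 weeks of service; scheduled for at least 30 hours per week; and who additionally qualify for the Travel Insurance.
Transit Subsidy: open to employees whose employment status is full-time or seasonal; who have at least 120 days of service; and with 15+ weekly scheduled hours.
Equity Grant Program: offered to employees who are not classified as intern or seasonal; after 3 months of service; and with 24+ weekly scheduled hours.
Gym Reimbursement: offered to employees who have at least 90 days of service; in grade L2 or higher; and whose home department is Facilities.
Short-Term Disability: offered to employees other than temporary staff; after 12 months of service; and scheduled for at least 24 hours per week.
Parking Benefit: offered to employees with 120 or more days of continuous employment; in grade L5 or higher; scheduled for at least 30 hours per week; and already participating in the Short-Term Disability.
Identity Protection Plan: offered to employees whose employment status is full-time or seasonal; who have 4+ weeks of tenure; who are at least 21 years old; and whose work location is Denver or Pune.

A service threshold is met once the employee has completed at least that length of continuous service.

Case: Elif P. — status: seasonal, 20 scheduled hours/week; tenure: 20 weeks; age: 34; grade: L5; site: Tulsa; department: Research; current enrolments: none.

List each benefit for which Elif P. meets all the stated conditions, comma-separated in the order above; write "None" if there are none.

Travel Insurance — status seasonal ✓; service 20 weeks ≥ 1 month (≈30 days) ✓; grade L5 ≥ L4 ✓ → eligible.
Adoption Assistance — status seasonal ✓; service 20 weeks ≥ 8 weeks ✓; 20 hrs/wk < 30 ✗ → not eligible.
Transit Subsidy — status seasonal ✓; service 20 weeks ≥ 120 days ✓; 20 hrs/wk ≥ 15 ✓ → eligible.
Equity Grant Program — status seasonal ✗ (excluded) → not eligible.
Gym Reimbursement — service 20 weeks ≥ 90 days ✓; grade L5 ≥ L2 ✓; dept Research ✗ → not eligible.
Short-Term Disability — status seasonal ✓ (not excluded); service 20 weeks < 12 months (≈360 days) ✗ → not eligible.
Parking Benefit — service 20 weeks ≥ 120 days ✓; grade L5 ≥ L5 ✓; 20 hrs/wk < 30 ✗ → not eligible.
Identity Protection Plan — status seasonal ✓; service 20 weeks ≥ 4 weeks ✓; age 34 ≥ 21 ✓; site Tulsa ✗ (not Denver or Pune) → not eligible.

Travel Insurance, Transit Subsidy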